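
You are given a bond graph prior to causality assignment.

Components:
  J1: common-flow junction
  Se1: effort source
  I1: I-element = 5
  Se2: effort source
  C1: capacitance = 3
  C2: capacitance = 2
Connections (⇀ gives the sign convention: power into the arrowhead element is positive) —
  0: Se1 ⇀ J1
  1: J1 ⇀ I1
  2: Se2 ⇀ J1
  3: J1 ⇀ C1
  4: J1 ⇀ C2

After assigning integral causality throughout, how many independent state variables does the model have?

b0 stroke→J1  (Se1: effort source, stroke at far end)
b2 stroke→J1  (Se2 fixes effort; stroke away)
b1 stroke→I1  (I1: I, integral causality)
b3 stroke→J1  (common-f at J1 fixed by 1)
b4 stroke→J1  (J1: bond 1 brought flow, rest push out)

3  (C1, C2, I1 all integral)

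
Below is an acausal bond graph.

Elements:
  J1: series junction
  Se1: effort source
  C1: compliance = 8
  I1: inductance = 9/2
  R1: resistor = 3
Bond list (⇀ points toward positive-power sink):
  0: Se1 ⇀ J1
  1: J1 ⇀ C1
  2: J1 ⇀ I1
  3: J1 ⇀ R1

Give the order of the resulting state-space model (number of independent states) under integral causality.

2  (C1, I1 all integral)

b0 stroke at J1  (source Se1 imposes e)
b1 stroke at J1  (C1: C, integral causality)
b2 stroke at I1  (I1 outputs flow p/I1)
b3 stroke at J1  (J1 flow already set via bond 2)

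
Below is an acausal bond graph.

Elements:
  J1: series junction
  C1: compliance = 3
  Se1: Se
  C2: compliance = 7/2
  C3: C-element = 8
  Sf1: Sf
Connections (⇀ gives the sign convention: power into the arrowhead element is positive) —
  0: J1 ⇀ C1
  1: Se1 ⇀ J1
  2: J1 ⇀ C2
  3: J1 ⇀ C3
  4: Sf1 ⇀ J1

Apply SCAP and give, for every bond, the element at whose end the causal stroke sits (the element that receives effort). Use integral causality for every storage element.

b0 stroke→J1
b1 stroke→J1
b2 stroke→J1
b3 stroke→J1
b4 stroke→Sf1

b1 |J1  (source Se1 imposes e)
b4 |Sf1  (Sf1: flow source, stroke at near end)
b0 |J1  (J1: bond 4 brought flow, rest push out)
b2 |J1  (common-f at J1 fixed by 4)
b3 |J1  (J1: bond 4 brought flow, rest push out)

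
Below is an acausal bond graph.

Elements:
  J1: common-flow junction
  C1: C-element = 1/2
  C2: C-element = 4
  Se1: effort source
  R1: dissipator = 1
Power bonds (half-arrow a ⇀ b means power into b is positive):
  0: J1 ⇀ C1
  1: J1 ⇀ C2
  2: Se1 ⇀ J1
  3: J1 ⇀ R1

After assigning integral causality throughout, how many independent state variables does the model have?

bond 2 stroke→J1  (Se1: effort source, stroke at far end)
bond 0 stroke→J1  (C1: C, integral causality)
bond 1 stroke→J1  (C2: C, integral causality)
bond 3 stroke→R1  (J1: last free bond brings flow in)

2  (C1, C2 all integral)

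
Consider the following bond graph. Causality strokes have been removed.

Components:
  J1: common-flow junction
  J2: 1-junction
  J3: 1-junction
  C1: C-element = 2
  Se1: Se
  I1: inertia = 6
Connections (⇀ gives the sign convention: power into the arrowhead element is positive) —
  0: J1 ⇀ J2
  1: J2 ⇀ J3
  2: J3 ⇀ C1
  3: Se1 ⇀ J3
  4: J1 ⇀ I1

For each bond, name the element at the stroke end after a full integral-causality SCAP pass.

β3 stroke→J3  (source Se1 imposes e)
β2 stroke→J3  (prefer integral on C1)
β1 stroke→J2  (J3: last free bond brings flow in)
β0 stroke→J1  (J2: last free bond brings flow in)
β4 stroke→I1  (J1: last free bond brings flow in)

β0 |J1
β1 |J2
β2 |J3
β3 |J3
β4 |I1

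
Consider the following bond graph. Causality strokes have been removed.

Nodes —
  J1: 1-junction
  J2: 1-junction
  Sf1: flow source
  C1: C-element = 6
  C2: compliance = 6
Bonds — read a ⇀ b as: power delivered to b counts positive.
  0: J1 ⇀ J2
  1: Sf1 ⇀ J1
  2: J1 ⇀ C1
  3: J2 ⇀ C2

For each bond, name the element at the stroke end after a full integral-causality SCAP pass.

#0 |J1
#1 |Sf1
#2 |J1
#3 |J2

β1 →Sf1  (Sf1 (Sf) sets flow on bond)
β0 →J1  (common-f at J1 fixed by 1)
β2 →J1  (1-jn J1 has f-setter on 1)
β3 →J2  (1-jn J2 has f-setter on 0)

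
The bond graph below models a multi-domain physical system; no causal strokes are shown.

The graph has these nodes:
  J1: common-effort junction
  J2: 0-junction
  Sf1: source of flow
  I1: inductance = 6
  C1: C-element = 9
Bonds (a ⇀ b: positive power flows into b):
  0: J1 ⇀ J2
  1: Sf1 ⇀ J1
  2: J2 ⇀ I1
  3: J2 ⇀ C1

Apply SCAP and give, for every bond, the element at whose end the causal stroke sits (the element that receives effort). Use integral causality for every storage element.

bond 0 stroke→J1
bond 1 stroke→Sf1
bond 2 stroke→I1
bond 3 stroke→J2

#1 |Sf1  (source Sf1 imposes f)
#0 |J1  (closing 0-jn rule on J1)
#2 |I1  (I1: I, integral causality)
#3 |J2  (only one effort-in slot at J2)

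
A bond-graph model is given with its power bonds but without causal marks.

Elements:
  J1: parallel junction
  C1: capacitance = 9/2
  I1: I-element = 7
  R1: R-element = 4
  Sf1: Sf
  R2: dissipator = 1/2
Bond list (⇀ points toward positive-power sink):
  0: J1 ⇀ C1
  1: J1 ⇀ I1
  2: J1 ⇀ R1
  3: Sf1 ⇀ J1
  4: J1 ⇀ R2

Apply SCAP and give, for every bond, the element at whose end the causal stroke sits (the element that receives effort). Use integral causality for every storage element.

β0 stroke→J1
β1 stroke→I1
β2 stroke→R1
β3 stroke→Sf1
β4 stroke→R2

#3 |Sf1  (Sf1 (Sf) sets flow on bond)
#0 |J1  (C1: C, integral causality)
#1 |I1  (0-jn J1 has e-setter on 0)
#2 |R1  (common-e at J1 fixed by 0)
#4 |R2  (0-jn J1 has e-setter on 0)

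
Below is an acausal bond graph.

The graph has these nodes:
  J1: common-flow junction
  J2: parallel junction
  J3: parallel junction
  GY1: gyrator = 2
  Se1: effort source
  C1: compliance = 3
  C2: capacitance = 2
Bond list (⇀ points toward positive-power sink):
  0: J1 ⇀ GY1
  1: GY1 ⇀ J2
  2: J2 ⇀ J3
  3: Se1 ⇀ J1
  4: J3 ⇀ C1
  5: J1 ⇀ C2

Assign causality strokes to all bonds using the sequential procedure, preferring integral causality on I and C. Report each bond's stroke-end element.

b3 →J1  (Se1: effort source, stroke at far end)
b4 →J3  (C1 integral (e out))
b2 →J2  (0-jn J3 has e-setter on 4)
b1 →GY1  (J2 effort already set via bond 2)
b0 →GY1  (through GY1, causality inverts; strokes same side of GY1)
b5 →J1  (J1 flow already set via bond 0)

#0 |GY1
#1 |GY1
#2 |J2
#3 |J1
#4 |J3
#5 |J1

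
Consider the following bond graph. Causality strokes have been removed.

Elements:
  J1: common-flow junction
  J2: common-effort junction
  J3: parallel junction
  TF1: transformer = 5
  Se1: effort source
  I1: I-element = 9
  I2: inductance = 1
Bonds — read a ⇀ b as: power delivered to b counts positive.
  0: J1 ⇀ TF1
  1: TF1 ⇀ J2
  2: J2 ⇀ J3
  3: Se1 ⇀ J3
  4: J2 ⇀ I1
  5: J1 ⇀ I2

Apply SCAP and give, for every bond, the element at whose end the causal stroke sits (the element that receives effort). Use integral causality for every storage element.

#0 stroke at J1
#1 stroke at TF1
#2 stroke at J2
#3 stroke at J3
#4 stroke at I1
#5 stroke at I2

b3 |J3  (source Se1 imposes e)
b2 |J2  (0-jn J3 has e-setter on 3)
b1 |TF1  (J2 effort already set via bond 2)
b4 |I1  (common-e at J2 fixed by 2)
b0 |J1  (TF1 one-in-one-out from 1)
b5 |I2  (J1 needs exactly one f-in)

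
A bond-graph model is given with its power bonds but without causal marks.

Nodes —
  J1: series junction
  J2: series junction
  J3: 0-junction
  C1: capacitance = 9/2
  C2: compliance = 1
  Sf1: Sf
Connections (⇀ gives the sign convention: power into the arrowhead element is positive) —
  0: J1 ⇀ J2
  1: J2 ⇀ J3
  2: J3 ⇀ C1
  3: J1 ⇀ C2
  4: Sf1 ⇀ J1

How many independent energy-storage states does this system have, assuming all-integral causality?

bond 4 stroke at Sf1  (Sf1 fixes flow; stroke at Sf1)
bond 0 stroke at J1  (1-jn J1 has f-setter on 4)
bond 3 stroke at J1  (J1: bond 4 brought flow, rest push out)
bond 1 stroke at J2  (J2: bond 0 brought flow, rest push out)
bond 2 stroke at J3  (closing 0-jn rule on J3)

2  (C1, C2 all integral)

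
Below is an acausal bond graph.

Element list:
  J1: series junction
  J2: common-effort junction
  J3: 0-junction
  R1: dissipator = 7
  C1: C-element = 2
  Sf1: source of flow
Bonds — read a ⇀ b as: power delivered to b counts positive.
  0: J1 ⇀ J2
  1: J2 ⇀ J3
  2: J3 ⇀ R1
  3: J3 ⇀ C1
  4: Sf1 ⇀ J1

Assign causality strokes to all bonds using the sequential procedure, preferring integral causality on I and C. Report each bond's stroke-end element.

bond 0 →J1
bond 1 →J2
bond 2 →R1
bond 3 →J3
bond 4 →Sf1

b4 stroke→Sf1  (Sf1: flow source, stroke at near end)
b0 stroke→J1  (common-f at J1 fixed by 4)
b1 stroke→J2  (closing 0-jn rule on J2)
b3 stroke→J3  (prefer integral on C1)
b2 stroke→R1  (0-jn J3 has e-setter on 3)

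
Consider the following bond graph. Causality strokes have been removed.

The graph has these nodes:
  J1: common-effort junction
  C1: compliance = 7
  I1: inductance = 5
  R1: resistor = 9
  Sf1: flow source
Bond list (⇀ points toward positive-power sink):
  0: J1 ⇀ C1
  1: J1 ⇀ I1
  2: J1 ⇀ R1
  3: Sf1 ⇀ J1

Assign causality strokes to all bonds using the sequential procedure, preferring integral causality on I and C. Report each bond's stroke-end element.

b0 stroke→J1
b1 stroke→I1
b2 stroke→R1
b3 stroke→Sf1

#3 stroke→Sf1  (Sf1 fixes flow; stroke at Sf1)
#0 stroke→J1  (C1: C, integral causality)
#1 stroke→I1  (J1: bond 0 brought effort, rest push out)
#2 stroke→R1  (J1 effort already set via bond 0)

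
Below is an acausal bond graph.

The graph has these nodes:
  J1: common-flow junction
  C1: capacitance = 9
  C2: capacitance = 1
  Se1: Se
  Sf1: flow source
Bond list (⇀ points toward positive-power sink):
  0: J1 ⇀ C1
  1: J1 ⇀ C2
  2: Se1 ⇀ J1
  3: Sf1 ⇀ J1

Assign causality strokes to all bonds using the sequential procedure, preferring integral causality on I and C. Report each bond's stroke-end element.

#0 →J1
#1 →J1
#2 →J1
#3 →Sf1

#2 stroke→J1  (Se1 (Se) sets effort on bond)
#3 stroke→Sf1  (Sf1 fixes flow; stroke at Sf1)
#0 stroke→J1  (J1 flow already set via bond 3)
#1 stroke→J1  (J1 flow already set via bond 3)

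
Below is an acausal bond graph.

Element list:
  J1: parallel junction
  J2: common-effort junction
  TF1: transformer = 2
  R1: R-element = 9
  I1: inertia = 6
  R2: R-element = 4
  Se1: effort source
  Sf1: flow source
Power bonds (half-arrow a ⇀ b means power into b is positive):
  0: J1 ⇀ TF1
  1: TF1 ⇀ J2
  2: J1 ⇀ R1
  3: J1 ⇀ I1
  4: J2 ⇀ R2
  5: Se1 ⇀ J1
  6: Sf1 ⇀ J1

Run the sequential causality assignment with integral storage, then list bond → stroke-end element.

#0 stroke at TF1
#1 stroke at J2
#2 stroke at R1
#3 stroke at I1
#4 stroke at R2
#5 stroke at J1
#6 stroke at Sf1

#5 |J1  (Se1 (Se) sets effort on bond)
#6 |Sf1  (source Sf1 imposes f)
#0 |TF1  (J1: bond 5 brought effort, rest push out)
#2 |R1  (J1 effort already set via bond 5)
#3 |I1  (common-e at J1 fixed by 5)
#1 |J2  (TF1 one-in-one-out from 0)
#4 |R2  (0-jn J2 has e-setter on 1)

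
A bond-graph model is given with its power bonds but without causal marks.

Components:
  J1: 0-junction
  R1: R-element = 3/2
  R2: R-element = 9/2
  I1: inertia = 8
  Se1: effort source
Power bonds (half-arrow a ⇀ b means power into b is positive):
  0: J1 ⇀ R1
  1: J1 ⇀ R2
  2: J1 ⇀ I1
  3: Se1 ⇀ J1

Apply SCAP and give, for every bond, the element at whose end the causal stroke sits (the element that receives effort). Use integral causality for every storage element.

bond 3 stroke at J1  (source Se1 imposes e)
bond 0 stroke at R1  (J1: bond 3 brought effort, rest push out)
bond 1 stroke at R2  (J1: bond 3 brought effort, rest push out)
bond 2 stroke at I1  (common-e at J1 fixed by 3)

β0 stroke at R1
β1 stroke at R2
β2 stroke at I1
β3 stroke at J1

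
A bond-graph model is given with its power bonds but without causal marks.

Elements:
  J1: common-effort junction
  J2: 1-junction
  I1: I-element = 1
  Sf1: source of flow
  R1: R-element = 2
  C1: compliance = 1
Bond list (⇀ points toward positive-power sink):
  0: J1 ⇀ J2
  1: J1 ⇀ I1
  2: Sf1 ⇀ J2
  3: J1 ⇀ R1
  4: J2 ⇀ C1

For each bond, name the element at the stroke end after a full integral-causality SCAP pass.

bond 2 →Sf1  (Sf1: flow source, stroke at near end)
bond 0 →J2  (1-jn J2 has f-setter on 2)
bond 4 →J2  (1-jn J2 has f-setter on 2)
bond 1 →I1  (prefer integral on I1)
bond 3 →J1  (closing 0-jn rule on J1)

#0 stroke at J2
#1 stroke at I1
#2 stroke at Sf1
#3 stroke at J1
#4 stroke at J2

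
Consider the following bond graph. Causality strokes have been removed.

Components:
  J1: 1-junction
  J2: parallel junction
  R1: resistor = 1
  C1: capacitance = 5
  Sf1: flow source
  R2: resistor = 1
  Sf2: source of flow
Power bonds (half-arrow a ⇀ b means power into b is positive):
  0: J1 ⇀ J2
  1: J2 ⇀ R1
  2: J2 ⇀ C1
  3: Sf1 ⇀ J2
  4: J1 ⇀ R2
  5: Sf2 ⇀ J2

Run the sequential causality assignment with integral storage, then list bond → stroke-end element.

bond 0 stroke at J1
bond 1 stroke at R1
bond 2 stroke at J2
bond 3 stroke at Sf1
bond 4 stroke at R2
bond 5 stroke at Sf2

b3 |Sf1  (source Sf1 imposes f)
b5 |Sf2  (Sf2 (Sf) sets flow on bond)
b2 |J2  (C1: C, integral causality)
b0 |J1  (J2 effort already set via bond 2)
b1 |R1  (common-e at J2 fixed by 2)
b4 |R2  (only one flow-in slot at J1)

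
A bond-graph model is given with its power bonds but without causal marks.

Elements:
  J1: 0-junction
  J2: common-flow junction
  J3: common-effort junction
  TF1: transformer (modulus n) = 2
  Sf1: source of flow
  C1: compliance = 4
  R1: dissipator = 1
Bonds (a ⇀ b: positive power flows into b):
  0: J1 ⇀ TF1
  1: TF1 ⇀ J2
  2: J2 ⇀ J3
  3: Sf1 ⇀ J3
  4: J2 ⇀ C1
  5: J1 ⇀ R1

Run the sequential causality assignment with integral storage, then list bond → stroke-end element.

b0 |TF1
b1 |J2
b2 |J3
b3 |Sf1
b4 |J2
b5 |J1

b3 |Sf1  (Sf1 fixes flow; stroke at Sf1)
b2 |J3  (J3: last free bond brings effort in)
b1 |J2  (J2 flow already set via bond 2)
b4 |J2  (common-f at J2 fixed by 2)
b0 |TF1  (through TF1, causality passes straight; one stroke at TF1)
b5 |J1  (J1: last free bond brings effort in)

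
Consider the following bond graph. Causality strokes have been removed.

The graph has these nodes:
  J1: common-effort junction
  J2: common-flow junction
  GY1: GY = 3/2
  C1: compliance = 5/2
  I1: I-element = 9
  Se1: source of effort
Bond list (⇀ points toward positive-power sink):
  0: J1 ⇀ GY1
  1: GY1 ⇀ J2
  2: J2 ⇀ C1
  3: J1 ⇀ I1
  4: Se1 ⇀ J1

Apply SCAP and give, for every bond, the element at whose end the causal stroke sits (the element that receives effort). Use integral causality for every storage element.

bond 0 →GY1
bond 1 →GY1
bond 2 →J2
bond 3 →I1
bond 4 →J1

bond 4 stroke at J1  (Se1 fixes effort; stroke away)
bond 0 stroke at GY1  (0-jn J1 has e-setter on 4)
bond 3 stroke at I1  (common-e at J1 fixed by 4)
bond 1 stroke at GY1  (through GY1, causality inverts; strokes same side of GY1)
bond 2 stroke at J2  (1-jn J2 has f-setter on 1)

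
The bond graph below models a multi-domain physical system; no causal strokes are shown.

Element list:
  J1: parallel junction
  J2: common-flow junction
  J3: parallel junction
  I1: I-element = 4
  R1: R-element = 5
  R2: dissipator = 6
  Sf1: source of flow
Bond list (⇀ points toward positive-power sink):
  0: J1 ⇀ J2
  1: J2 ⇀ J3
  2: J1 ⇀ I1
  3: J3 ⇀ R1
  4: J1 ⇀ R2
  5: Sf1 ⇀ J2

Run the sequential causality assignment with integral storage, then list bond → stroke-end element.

bond 0 →J2
bond 1 →J2
bond 2 →I1
bond 3 →J3
bond 4 →J1
bond 5 →Sf1

β5 stroke at Sf1  (source Sf1 imposes f)
β0 stroke at J2  (J2 flow already set via bond 5)
β1 stroke at J2  (1-jn J2 has f-setter on 5)
β3 stroke at J3  (J3: last free bond brings effort in)
β2 stroke at I1  (prefer integral on I1)
β4 stroke at J1  (closing 0-jn rule on J1)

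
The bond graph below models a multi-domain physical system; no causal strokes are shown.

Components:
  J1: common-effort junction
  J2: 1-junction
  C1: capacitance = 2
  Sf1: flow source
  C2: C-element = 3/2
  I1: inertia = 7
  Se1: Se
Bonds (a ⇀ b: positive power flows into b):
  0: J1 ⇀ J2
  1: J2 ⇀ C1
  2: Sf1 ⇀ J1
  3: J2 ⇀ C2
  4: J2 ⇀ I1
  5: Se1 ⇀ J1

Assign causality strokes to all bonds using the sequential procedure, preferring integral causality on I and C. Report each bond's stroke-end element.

#2 stroke→Sf1  (Sf1 (Sf) sets flow on bond)
#5 stroke→J1  (Se1 (Se) sets effort on bond)
#0 stroke→J2  (0-jn J1 has e-setter on 5)
#1 stroke→J2  (C1 integral (e out))
#3 stroke→J2  (C2 outputs effort q/C2)
#4 stroke→I1  (J2 needs exactly one f-in)

#0 →J2
#1 →J2
#2 →Sf1
#3 →J2
#4 →I1
#5 →J1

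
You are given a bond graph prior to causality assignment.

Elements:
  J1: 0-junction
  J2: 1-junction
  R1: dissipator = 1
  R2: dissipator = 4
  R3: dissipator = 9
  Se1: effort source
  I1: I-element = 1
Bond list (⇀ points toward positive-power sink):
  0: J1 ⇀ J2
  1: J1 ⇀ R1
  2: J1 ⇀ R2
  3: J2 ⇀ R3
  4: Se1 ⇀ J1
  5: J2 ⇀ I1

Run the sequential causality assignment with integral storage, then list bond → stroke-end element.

b4 →J1  (Se1: effort source, stroke at far end)
b0 →J2  (J1 effort already set via bond 4)
b1 →R1  (J1: bond 4 brought effort, rest push out)
b2 →R2  (J1: bond 4 brought effort, rest push out)
b5 →I1  (I1: I, integral causality)
b3 →J2  (common-f at J2 fixed by 5)

#0 stroke→J2
#1 stroke→R1
#2 stroke→R2
#3 stroke→J2
#4 stroke→J1
#5 stroke→I1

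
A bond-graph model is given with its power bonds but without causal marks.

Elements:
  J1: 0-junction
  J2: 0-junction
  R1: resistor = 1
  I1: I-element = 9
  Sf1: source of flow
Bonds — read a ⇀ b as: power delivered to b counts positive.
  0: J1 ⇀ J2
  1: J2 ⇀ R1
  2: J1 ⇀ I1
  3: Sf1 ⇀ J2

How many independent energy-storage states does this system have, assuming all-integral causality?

#3 stroke at Sf1  (Sf1: flow source, stroke at near end)
#2 stroke at I1  (I1 outputs flow p/I1)
#0 stroke at J1  (closing 0-jn rule on J1)
#1 stroke at J2  (closing 0-jn rule on J2)

1  (I1 all integral)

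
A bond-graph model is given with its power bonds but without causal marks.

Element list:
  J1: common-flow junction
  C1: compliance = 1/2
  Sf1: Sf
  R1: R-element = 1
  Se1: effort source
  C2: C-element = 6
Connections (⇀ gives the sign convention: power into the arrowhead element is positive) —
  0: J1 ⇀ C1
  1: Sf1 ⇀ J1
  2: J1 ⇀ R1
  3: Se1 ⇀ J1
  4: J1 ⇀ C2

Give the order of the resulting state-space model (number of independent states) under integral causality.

#1 |Sf1  (Sf1: flow source, stroke at near end)
#3 |J1  (Se1: effort source, stroke at far end)
#0 |J1  (J1: bond 1 brought flow, rest push out)
#2 |J1  (1-jn J1 has f-setter on 1)
#4 |J1  (1-jn J1 has f-setter on 1)

2  (C1, C2 all integral)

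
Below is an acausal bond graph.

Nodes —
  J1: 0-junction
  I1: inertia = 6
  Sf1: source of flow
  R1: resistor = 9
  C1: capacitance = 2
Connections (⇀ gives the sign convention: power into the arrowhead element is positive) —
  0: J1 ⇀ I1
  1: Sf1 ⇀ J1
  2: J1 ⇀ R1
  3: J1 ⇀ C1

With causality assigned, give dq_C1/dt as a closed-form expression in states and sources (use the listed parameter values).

#1 |Sf1  (Sf1: flow source, stroke at near end)
#0 |I1  (prefer integral on I1)
#3 |J1  (C1 integral (e out))
#2 |R1  (J1: bond 3 brought effort, rest push out)

dq_C1/dt = F_Sf1 - p_I1/6 - q_C1/18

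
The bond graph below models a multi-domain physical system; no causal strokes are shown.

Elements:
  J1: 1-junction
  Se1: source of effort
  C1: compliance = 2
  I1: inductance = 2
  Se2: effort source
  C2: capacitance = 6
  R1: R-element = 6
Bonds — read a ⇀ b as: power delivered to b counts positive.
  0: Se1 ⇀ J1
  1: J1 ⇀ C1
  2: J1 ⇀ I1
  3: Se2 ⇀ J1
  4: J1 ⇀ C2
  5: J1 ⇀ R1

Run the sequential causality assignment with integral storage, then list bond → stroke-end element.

b0 stroke at J1
b1 stroke at J1
b2 stroke at I1
b3 stroke at J1
b4 stroke at J1
b5 stroke at J1

bond 0 →J1  (Se1 fixes effort; stroke away)
bond 3 →J1  (Se2 (Se) sets effort on bond)
bond 1 →J1  (C1 outputs effort q/C1)
bond 2 →I1  (prefer integral on I1)
bond 4 →J1  (common-f at J1 fixed by 2)
bond 5 →J1  (common-f at J1 fixed by 2)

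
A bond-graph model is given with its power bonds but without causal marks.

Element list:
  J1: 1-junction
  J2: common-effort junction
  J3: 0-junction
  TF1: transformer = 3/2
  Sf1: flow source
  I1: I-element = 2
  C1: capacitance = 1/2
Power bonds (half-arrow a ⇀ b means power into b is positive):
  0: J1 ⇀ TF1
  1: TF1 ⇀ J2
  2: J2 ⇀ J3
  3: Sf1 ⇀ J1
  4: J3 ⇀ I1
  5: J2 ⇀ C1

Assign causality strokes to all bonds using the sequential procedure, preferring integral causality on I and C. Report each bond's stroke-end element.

bond 0 stroke at J1
bond 1 stroke at TF1
bond 2 stroke at J3
bond 3 stroke at Sf1
bond 4 stroke at I1
bond 5 stroke at J2

bond 3 stroke→Sf1  (source Sf1 imposes f)
bond 0 stroke→J1  (J1 flow already set via bond 3)
bond 1 stroke→TF1  (TF TF1: opposite of bond 0)
bond 4 stroke→I1  (I1 integral (f out))
bond 2 stroke→J3  (J3: last free bond brings effort in)
bond 5 stroke→J2  (J2: last free bond brings effort in)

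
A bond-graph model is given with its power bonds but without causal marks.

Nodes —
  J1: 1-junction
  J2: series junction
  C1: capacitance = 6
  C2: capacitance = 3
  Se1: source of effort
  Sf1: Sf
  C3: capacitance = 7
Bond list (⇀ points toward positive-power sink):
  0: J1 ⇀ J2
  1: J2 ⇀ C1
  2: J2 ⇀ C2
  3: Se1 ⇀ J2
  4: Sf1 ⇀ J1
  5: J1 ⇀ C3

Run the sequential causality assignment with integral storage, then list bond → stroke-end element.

#0 stroke at J1
#1 stroke at J2
#2 stroke at J2
#3 stroke at J2
#4 stroke at Sf1
#5 stroke at J1

#3 |J2  (Se1 (Se) sets effort on bond)
#4 |Sf1  (Sf1 fixes flow; stroke at Sf1)
#0 |J1  (common-f at J1 fixed by 4)
#5 |J1  (J1 flow already set via bond 4)
#1 |J2  (J2 flow already set via bond 0)
#2 |J2  (J2 flow already set via bond 0)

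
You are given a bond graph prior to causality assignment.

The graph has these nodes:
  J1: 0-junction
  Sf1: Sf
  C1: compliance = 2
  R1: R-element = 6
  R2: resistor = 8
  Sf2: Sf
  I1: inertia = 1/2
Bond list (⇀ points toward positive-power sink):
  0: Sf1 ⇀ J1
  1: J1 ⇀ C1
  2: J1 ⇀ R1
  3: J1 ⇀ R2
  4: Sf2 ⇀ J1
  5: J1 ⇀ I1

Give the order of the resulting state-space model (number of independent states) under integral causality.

2  (C1, I1 all integral)

β0 stroke at Sf1  (Sf1 fixes flow; stroke at Sf1)
β4 stroke at Sf2  (Sf2 (Sf) sets flow on bond)
β1 stroke at J1  (C1 outputs effort q/C1)
β2 stroke at R1  (common-e at J1 fixed by 1)
β3 stroke at R2  (J1: bond 1 brought effort, rest push out)
β5 stroke at I1  (J1: bond 1 brought effort, rest push out)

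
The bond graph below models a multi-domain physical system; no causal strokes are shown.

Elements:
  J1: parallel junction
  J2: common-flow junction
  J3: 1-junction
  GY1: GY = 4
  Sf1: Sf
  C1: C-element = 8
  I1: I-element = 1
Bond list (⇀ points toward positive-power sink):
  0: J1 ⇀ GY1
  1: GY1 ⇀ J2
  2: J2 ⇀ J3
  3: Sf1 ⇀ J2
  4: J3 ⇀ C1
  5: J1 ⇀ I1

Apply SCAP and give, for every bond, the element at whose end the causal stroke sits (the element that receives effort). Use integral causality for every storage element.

#3 stroke→Sf1  (source Sf1 imposes f)
#1 stroke→J2  (J2 flow already set via bond 3)
#2 stroke→J2  (J2 flow already set via bond 3)
#4 stroke→J3  (common-f at J3 fixed by 2)
#0 stroke→J1  (GY1 both-in/both-out from 1)
#5 stroke→I1  (J1: bond 0 brought effort, rest push out)

bond 0 stroke at J1
bond 1 stroke at J2
bond 2 stroke at J2
bond 3 stroke at Sf1
bond 4 stroke at J3
bond 5 stroke at I1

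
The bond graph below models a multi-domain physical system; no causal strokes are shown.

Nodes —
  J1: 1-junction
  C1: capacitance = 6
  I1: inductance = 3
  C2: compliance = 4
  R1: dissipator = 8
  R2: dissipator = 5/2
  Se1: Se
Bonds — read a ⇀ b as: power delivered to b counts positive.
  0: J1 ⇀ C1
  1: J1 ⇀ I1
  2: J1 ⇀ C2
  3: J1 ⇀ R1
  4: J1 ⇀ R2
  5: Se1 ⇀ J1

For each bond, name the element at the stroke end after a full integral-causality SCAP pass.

b5 |J1  (source Se1 imposes e)
b0 |J1  (prefer integral on C1)
b1 |I1  (I1 outputs flow p/I1)
b2 |J1  (common-f at J1 fixed by 1)
b3 |J1  (1-jn J1 has f-setter on 1)
b4 |J1  (J1 flow already set via bond 1)

#0 →J1
#1 →I1
#2 →J1
#3 →J1
#4 →J1
#5 →J1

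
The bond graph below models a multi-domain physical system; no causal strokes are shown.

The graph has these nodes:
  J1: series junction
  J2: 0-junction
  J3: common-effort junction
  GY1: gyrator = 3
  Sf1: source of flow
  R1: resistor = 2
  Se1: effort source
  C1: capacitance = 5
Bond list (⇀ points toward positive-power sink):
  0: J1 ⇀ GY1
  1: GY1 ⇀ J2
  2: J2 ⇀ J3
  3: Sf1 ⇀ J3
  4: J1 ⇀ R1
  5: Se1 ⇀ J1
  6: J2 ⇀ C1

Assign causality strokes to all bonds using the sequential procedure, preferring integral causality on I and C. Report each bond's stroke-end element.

β3 stroke→Sf1  (Sf1 fixes flow; stroke at Sf1)
β5 stroke→J1  (source Se1 imposes e)
β2 stroke→J3  (closing 0-jn rule on J3)
β6 stroke→J2  (C1 integral (e out))
β1 stroke→GY1  (J2 effort already set via bond 6)
β0 stroke→GY1  (GY1 both-in/both-out from 1)
β4 stroke→J1  (J1: bond 0 brought flow, rest push out)

#0 →GY1
#1 →GY1
#2 →J3
#3 →Sf1
#4 →J1
#5 →J1
#6 →J2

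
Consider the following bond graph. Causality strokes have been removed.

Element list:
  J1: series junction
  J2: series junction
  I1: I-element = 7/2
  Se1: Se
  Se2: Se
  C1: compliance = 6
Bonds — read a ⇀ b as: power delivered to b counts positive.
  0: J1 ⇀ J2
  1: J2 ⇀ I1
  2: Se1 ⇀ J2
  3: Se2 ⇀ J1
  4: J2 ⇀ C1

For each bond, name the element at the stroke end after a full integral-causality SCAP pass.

β2 |J2  (Se1 (Se) sets effort on bond)
β3 |J1  (Se2: effort source, stroke at far end)
β0 |J2  (J1: last free bond brings flow in)
β1 |I1  (I1: I, integral causality)
β4 |J2  (J2: bond 1 brought flow, rest push out)

#0 stroke→J2
#1 stroke→I1
#2 stroke→J2
#3 stroke→J1
#4 stroke→J2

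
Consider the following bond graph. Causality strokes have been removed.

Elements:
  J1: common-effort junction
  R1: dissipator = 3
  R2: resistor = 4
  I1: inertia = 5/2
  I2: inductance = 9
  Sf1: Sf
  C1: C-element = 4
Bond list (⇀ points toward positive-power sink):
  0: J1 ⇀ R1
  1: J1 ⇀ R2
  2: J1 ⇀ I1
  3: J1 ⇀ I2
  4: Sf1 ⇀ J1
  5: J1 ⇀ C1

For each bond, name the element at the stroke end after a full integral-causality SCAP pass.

bond 4 stroke at Sf1  (Sf1: flow source, stroke at near end)
bond 2 stroke at I1  (I1 integral (f out))
bond 3 stroke at I2  (prefer integral on I2)
bond 5 stroke at J1  (C1: C, integral causality)
bond 0 stroke at R1  (J1: bond 5 brought effort, rest push out)
bond 1 stroke at R2  (0-jn J1 has e-setter on 5)

b0 |R1
b1 |R2
b2 |I1
b3 |I2
b4 |Sf1
b5 |J1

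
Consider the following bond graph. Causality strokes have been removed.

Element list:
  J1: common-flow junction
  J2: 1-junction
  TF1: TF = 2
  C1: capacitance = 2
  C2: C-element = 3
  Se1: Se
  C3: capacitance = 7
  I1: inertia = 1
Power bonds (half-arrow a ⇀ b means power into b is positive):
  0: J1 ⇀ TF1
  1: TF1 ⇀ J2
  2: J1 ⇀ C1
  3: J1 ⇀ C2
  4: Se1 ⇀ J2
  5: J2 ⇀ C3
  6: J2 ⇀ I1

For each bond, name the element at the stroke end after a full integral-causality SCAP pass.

b0 |TF1
b1 |J2
b2 |J1
b3 |J1
b4 |J2
b5 |J2
b6 |I1

β4 stroke→J2  (Se1 (Se) sets effort on bond)
β2 stroke→J1  (C1 integral (e out))
β3 stroke→J1  (prefer integral on C2)
β0 stroke→TF1  (J1 needs exactly one f-in)
β1 stroke→J2  (through TF1, causality passes straight; one stroke at TF1)
β5 stroke→J2  (C3 outputs effort q/C3)
β6 stroke→I1  (J2 needs exactly one f-in)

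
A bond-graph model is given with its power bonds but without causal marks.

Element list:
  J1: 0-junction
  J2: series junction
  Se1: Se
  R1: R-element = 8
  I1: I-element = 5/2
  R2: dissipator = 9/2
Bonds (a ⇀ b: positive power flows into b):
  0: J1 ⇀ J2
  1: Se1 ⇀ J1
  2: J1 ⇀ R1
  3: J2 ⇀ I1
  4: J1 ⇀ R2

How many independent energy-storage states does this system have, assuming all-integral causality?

1  (I1 all integral)

β1 |J1  (Se1 fixes effort; stroke away)
β0 |J2  (common-e at J1 fixed by 1)
β2 |R1  (J1 effort already set via bond 1)
β4 |R2  (J1 effort already set via bond 1)
β3 |I1  (only one flow-in slot at J2)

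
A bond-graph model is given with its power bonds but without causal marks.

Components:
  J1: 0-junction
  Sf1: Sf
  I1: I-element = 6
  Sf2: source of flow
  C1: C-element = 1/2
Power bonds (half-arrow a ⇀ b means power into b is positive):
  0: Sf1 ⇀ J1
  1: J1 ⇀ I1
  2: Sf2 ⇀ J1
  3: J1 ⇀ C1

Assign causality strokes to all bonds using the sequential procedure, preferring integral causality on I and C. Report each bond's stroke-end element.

bond 0 stroke at Sf1
bond 1 stroke at I1
bond 2 stroke at Sf2
bond 3 stroke at J1

b0 →Sf1  (Sf1 fixes flow; stroke at Sf1)
b2 →Sf2  (Sf2 (Sf) sets flow on bond)
b1 →I1  (I1: I, integral causality)
b3 →J1  (closing 0-jn rule on J1)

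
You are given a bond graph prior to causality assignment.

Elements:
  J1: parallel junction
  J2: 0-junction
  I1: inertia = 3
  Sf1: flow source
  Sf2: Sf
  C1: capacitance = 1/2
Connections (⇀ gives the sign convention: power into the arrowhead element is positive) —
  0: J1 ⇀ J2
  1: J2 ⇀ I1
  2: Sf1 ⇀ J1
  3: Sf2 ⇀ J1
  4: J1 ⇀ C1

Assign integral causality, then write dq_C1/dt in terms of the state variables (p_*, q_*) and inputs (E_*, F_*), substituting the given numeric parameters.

bond 2 stroke at Sf1  (source Sf1 imposes f)
bond 3 stroke at Sf2  (Sf2 fixes flow; stroke at Sf2)
bond 1 stroke at I1  (I1 integral (f out))
bond 0 stroke at J2  (closing 0-jn rule on J2)
bond 4 stroke at J1  (J1 needs exactly one e-in)

dq_C1/dt = F_Sf1 + F_Sf2 - p_I1/3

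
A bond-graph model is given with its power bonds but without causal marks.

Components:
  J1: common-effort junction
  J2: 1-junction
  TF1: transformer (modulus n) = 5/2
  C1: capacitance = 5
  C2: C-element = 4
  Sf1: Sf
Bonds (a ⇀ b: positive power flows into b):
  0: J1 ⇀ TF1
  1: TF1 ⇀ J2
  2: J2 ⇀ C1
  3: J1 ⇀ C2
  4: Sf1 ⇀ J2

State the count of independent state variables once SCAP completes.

b4 stroke at Sf1  (Sf1: flow source, stroke at near end)
b1 stroke at J2  (J2: bond 4 brought flow, rest push out)
b2 stroke at J2  (J2 flow already set via bond 4)
b0 stroke at TF1  (TF TF1: opposite of bond 1)
b3 stroke at J1  (closing 0-jn rule on J1)

2  (C1, C2 all integral)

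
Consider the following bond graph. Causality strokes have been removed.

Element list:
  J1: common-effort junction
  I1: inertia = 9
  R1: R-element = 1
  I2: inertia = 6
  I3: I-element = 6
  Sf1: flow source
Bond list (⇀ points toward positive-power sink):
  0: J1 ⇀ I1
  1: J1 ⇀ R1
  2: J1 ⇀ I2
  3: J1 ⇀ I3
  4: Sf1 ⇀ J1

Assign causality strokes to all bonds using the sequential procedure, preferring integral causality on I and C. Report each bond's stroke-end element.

bond 0 |I1
bond 1 |J1
bond 2 |I2
bond 3 |I3
bond 4 |Sf1

bond 4 |Sf1  (source Sf1 imposes f)
bond 0 |I1  (I1 outputs flow p/I1)
bond 2 |I2  (I2 outputs flow p/I2)
bond 3 |I3  (I3: I, integral causality)
bond 1 |J1  (closing 0-jn rule on J1)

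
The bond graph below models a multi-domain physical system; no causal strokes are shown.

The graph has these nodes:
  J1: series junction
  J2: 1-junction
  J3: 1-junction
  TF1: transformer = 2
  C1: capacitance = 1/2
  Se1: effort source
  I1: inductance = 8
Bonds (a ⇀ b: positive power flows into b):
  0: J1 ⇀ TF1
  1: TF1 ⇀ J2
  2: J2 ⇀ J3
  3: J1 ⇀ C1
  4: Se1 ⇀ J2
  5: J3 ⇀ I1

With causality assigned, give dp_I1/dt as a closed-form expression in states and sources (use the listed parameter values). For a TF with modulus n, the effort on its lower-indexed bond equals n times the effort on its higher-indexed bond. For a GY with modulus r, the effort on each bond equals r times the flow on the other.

dp_I1/dt = E_Se1 - q_C1

bond 4 stroke→J2  (Se1: effort source, stroke at far end)
bond 3 stroke→J1  (C1 integral (e out))
bond 0 stroke→TF1  (closing 1-jn rule on J1)
bond 1 stroke→J2  (TF1 one-in-one-out from 0)
bond 2 stroke→J3  (J2: last free bond brings flow in)
bond 5 stroke→I1  (closing 1-jn rule on J3)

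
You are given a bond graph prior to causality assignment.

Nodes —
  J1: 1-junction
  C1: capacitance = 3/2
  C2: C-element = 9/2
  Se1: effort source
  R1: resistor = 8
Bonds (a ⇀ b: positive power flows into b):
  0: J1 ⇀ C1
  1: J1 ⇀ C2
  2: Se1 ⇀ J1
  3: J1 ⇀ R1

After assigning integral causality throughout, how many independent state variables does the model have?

bond 2 stroke at J1  (Se1: effort source, stroke at far end)
bond 0 stroke at J1  (prefer integral on C1)
bond 1 stroke at J1  (C2 outputs effort q/C2)
bond 3 stroke at R1  (closing 1-jn rule on J1)

2  (C1, C2 all integral)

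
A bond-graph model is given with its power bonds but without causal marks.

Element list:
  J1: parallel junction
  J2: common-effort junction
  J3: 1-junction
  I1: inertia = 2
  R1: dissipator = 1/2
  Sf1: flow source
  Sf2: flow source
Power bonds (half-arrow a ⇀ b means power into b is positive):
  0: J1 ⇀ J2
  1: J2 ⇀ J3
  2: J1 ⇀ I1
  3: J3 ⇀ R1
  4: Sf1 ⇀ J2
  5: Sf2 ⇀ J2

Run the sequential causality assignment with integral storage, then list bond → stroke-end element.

#4 stroke at Sf1  (Sf1: flow source, stroke at near end)
#5 stroke at Sf2  (Sf2 (Sf) sets flow on bond)
#2 stroke at I1  (I1 outputs flow p/I1)
#0 stroke at J1  (J1: last free bond brings effort in)
#1 stroke at J2  (closing 0-jn rule on J2)
#3 stroke at J3  (1-jn J3 has f-setter on 1)

b0 stroke→J1
b1 stroke→J2
b2 stroke→I1
b3 stroke→J3
b4 stroke→Sf1
b5 stroke→Sf2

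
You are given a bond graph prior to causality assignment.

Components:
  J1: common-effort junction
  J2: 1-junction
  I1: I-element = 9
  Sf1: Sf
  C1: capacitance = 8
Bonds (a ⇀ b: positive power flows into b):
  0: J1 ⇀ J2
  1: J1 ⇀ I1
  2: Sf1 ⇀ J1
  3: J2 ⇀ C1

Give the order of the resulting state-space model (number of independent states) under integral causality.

2  (C1, I1 all integral)

#2 stroke at Sf1  (Sf1 (Sf) sets flow on bond)
#1 stroke at I1  (prefer integral on I1)
#0 stroke at J1  (J1 needs exactly one e-in)
#3 stroke at J2  (J2 flow already set via bond 0)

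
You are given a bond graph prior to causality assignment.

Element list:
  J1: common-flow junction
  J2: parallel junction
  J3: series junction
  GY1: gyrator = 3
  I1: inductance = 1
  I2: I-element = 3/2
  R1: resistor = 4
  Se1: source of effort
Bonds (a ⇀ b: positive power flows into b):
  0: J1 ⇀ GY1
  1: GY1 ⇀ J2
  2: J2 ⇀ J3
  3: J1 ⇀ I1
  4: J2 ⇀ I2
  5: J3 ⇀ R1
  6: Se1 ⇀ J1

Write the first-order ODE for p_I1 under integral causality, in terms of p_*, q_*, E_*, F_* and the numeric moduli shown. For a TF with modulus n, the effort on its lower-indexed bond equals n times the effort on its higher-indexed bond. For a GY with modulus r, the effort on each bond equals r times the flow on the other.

dp_I1/dt = E_Se1 - 9*p_I1/4 - 2*p_I2

b6 stroke at J1  (Se1: effort source, stroke at far end)
b3 stroke at I1  (I1: I, integral causality)
b0 stroke at J1  (J1: bond 3 brought flow, rest push out)
b1 stroke at J2  (GY GY1: same side as bond 0)
b2 stroke at J3  (common-e at J2 fixed by 1)
b4 stroke at I2  (common-e at J2 fixed by 1)
b5 stroke at R1  (closing 1-jn rule on J3)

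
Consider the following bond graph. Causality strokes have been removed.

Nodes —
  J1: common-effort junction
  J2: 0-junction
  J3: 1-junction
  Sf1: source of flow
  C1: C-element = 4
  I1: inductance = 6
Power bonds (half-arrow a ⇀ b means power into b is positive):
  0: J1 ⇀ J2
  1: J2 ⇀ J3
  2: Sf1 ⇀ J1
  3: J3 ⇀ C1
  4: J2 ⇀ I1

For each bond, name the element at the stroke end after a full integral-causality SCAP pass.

#0 stroke at J1
#1 stroke at J2
#2 stroke at Sf1
#3 stroke at J3
#4 stroke at I1

bond 2 stroke at Sf1  (source Sf1 imposes f)
bond 0 stroke at J1  (only one effort-in slot at J1)
bond 3 stroke at J3  (C1 outputs effort q/C1)
bond 1 stroke at J2  (J3: last free bond brings flow in)
bond 4 stroke at I1  (common-e at J2 fixed by 1)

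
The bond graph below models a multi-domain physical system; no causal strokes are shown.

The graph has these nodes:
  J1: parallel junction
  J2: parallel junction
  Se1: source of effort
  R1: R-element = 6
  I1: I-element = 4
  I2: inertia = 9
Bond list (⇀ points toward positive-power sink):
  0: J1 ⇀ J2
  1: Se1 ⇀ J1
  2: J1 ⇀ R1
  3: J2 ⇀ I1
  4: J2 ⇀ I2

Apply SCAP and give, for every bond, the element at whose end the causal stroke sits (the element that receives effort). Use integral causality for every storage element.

bond 0 stroke at J2
bond 1 stroke at J1
bond 2 stroke at R1
bond 3 stroke at I1
bond 4 stroke at I2

bond 1 |J1  (source Se1 imposes e)
bond 0 |J2  (J1 effort already set via bond 1)
bond 2 |R1  (common-e at J1 fixed by 1)
bond 3 |I1  (common-e at J2 fixed by 0)
bond 4 |I2  (J2 effort already set via bond 0)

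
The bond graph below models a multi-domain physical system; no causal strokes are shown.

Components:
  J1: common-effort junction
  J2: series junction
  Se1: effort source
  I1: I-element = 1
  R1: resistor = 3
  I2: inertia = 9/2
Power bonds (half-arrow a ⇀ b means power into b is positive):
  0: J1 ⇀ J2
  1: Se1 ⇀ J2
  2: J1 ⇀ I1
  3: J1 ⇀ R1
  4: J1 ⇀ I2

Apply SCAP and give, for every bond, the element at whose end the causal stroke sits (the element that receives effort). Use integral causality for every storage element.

b1 stroke→J2  (Se1 (Se) sets effort on bond)
b0 stroke→J1  (J2 needs exactly one f-in)
b2 stroke→I1  (J1: bond 0 brought effort, rest push out)
b3 stroke→R1  (J1: bond 0 brought effort, rest push out)
b4 stroke→I2  (common-e at J1 fixed by 0)

#0 stroke at J1
#1 stroke at J2
#2 stroke at I1
#3 stroke at R1
#4 stroke at I2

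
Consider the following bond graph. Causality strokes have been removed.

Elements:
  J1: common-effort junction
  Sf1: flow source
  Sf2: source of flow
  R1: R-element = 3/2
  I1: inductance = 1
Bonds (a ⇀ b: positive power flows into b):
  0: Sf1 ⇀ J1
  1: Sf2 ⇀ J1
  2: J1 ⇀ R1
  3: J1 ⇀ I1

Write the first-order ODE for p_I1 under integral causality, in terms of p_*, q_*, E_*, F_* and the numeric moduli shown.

dp_I1/dt = 3*F_Sf1/2 + 3*F_Sf2/2 - 3*p_I1/2

#0 stroke at Sf1  (Sf1 fixes flow; stroke at Sf1)
#1 stroke at Sf2  (Sf2: flow source, stroke at near end)
#3 stroke at I1  (I1 outputs flow p/I1)
#2 stroke at J1  (J1: last free bond brings effort in)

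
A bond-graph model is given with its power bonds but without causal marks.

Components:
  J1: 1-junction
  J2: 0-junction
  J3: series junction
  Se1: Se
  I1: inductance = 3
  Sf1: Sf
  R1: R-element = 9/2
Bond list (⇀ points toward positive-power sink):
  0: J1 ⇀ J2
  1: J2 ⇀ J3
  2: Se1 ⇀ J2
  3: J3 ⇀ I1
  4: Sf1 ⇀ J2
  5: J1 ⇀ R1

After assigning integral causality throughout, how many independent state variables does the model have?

b2 stroke at J2  (Se1 fixes effort; stroke away)
b4 stroke at Sf1  (Sf1 (Sf) sets flow on bond)
b0 stroke at J1  (J2 effort already set via bond 2)
b1 stroke at J3  (J2 effort already set via bond 2)
b3 stroke at I1  (only one flow-in slot at J3)
b5 stroke at R1  (only one flow-in slot at J1)

1  (I1 all integral)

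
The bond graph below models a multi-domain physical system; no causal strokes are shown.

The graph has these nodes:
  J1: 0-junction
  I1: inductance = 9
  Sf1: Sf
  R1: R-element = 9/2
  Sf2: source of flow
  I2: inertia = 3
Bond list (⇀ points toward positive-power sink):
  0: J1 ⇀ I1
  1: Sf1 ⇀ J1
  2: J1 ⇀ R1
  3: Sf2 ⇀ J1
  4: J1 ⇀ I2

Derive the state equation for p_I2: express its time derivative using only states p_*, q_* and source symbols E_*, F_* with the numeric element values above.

dp_I2/dt = 9*F_Sf1/2 + 9*F_Sf2/2 - p_I1/2 - 3*p_I2/2

β1 stroke→Sf1  (source Sf1 imposes f)
β3 stroke→Sf2  (source Sf2 imposes f)
β0 stroke→I1  (I1 integral (f out))
β4 stroke→I2  (I2 outputs flow p/I2)
β2 stroke→J1  (J1: last free bond brings effort in)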